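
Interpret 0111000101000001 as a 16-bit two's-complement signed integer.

MSB is 0, so the value is non-negative: 0111000101000001 = 28993.

28993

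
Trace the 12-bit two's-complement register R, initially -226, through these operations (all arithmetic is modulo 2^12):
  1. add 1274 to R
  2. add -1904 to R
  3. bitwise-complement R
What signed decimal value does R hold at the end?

855

Start: R = -226 = 111100011110.
R = -226 + 1274 = 1048 = 010000011000
R = 1048 + (-1904) = -856 = 110010101000
R = NOT 110010101000 = 001101010111 = 855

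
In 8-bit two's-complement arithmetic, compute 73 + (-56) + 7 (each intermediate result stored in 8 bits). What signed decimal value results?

24

73 + (-56) = 17 (00010001)
17 + 7 = 24 (00011000)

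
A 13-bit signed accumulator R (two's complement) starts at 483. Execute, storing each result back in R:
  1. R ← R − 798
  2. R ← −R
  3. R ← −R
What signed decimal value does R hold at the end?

-315

Start: R = 483 = 0000111100011.
R = 483 − 798 = -315 = 1111011000101
R = −(-315) = 315 = 0000100111011
R = −(315) = -315 = 1111011000101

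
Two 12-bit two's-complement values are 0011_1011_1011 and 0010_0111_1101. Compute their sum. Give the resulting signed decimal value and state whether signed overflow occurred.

1592; no overflow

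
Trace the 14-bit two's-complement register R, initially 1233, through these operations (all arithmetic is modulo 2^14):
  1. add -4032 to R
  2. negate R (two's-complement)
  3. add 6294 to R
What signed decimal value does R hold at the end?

Start: R = 1233 = 00010011010001.
R = 1233 + (-4032) = -2799 = 11010100010001
R = −(-2799) = 2799 = 00101011101111
R = 2799 + 6294 = 9093; wraps to -7291 = 10001110000101

-7291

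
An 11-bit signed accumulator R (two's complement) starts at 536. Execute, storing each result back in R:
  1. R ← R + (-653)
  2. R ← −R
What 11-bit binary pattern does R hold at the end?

00001110101

Start: R = 536 = 01000011000.
R = 536 + (-653) = -117 = 11110001011
R = −(-117) = 117 = 00001110101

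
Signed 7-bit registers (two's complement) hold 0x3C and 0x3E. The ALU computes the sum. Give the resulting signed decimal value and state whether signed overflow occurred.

0x3C = 0111100 = 60 (signed)
0x3E = 0111110 = 62 (signed)
  0111100
+ 0111110
= 1111010
Result 1111010: MSB = 1 → 122 − 128 = -6.
Both addends are non-negative but the stored result is negative: signed overflow. The true value 60 + 62 = 122 lies outside [-64, 63].

-6; overflow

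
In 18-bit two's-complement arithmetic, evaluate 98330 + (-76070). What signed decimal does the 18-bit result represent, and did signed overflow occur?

22260; no overflow

98330 → 011000000000011010
-76070 → 101101011011011010
  011000000000011010
+ 101101011011011010
= 000101011011110100  (discard carry-out 1)
Result 000101011011110100: MSB = 0 → value 22260.
Addends have opposite signs, so signed overflow cannot occur.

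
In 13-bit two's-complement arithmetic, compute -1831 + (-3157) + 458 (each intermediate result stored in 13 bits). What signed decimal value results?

3662

-1831 + (-3157) = -4988 → wraps to 3204 (0110010000100)
3204 + 458 = 3662 (0111001001110)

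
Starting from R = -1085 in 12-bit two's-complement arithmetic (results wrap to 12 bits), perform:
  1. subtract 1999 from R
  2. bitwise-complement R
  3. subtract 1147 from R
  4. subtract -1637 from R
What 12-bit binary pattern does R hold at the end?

110111110101

Start: R = -1085 = 101111000011.
R = -1085 − 1999 = -3084; wraps to 1012 = 001111110100
R = NOT 001111110100 = 110000001011 = -1013
R = -1013 − 1147 = -2160; wraps to 1936 = 011110010000
R = 1936 − (-1637) = 3573; wraps to -523 = 110111110101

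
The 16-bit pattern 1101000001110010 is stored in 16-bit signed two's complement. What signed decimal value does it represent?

MSB is 1, so the value is negative.
Invert: 0010111110001101. Add 1: 0010111110001110 = 12174. So the value is −12174.

-12174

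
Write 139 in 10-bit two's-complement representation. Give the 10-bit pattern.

0010001011

139 is non-negative, so write it directly in 10 bits: 0010001011.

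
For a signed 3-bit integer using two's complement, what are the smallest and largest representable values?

Minimum: −2^2 = -4.
Maximum: 2^2 − 1 = 3.

min = -4, max = 3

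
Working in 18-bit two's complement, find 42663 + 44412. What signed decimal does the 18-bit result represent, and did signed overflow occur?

87075; no overflow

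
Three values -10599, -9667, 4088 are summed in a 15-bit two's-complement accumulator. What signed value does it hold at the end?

-16178

-10599 + (-9667) = -20266 → wraps to 12502 (011000011010110)
12502 + 4088 = 16590 → wraps to -16178 (100000011001110)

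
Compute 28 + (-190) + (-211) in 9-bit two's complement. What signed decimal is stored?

28 + (-190) = -162 (101011110)
-162 + (-211) = -373 → wraps to 139 (010001011)

139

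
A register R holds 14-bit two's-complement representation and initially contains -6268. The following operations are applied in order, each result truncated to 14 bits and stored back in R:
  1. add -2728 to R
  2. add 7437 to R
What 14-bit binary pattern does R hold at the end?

11100111101001

Start: R = -6268 = 10011110000100.
R = -6268 + (-2728) = -8996; wraps to 7388 = 01110011011100
R = 7388 + 7437 = 14825; wraps to -1559 = 11100111101001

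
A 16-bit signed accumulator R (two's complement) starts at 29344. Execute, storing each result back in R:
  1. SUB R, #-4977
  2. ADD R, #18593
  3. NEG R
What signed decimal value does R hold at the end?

12622

Start: R = 29344 = 0111001010100000.
R = 29344 − (-4977) = 34321; wraps to -31215 = 1000011000010001
R = -31215 + 18593 = -12622 = 1100111010110010
R = −(-12622) = 12622 = 0011000101001110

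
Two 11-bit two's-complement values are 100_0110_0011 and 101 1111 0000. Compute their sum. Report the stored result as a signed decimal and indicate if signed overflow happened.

595; overflow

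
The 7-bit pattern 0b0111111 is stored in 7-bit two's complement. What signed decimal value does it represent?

MSB is 0, so the value is non-negative: 0111111 = 63.

63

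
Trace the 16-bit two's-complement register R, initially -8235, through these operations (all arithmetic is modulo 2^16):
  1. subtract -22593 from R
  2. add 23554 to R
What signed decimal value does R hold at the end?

Start: R = -8235 = 1101111111010101.
R = -8235 − (-22593) = 14358 = 0011100000010110
R = 14358 + 23554 = 37912; wraps to -27624 = 1001010000011000

-27624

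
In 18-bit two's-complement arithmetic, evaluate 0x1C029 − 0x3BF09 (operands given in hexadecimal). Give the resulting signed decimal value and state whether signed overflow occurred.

0x1C029 = 011100000000101001 = 114729 (signed)
0x3BF09 = 111011111100001001 = -16631 (signed)
Subtract via negate-and-add: invert 111011111100001001 + 1 = 000100000011110111 (i.e. 16631).
  011100000000101001
+ 000100000011110111
= 100000000100100000
Result 100000000100100000: MSB = 1 → 131360 − 262144 = -130784.
Both addends (after negating the subtrahend) are non-negative but the stored result is negative: signed overflow. The true value 114729 − (-16631) = 131360 lies outside [-131072, 131071].

-130784; overflow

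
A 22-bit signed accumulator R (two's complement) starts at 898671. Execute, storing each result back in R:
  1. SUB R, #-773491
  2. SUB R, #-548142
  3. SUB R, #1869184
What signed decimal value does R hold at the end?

Start: R = 898671 = 0011011011011001101111.
R = 898671 − (-773491) = 1672162 = 0110011000001111100010
R = 1672162 − (-548142) = 2220304; wraps to -1974000 = 1000011110000100010000
R = -1974000 − 1869184 = -3843184; wraps to 351120 = 0001010101101110010000

351120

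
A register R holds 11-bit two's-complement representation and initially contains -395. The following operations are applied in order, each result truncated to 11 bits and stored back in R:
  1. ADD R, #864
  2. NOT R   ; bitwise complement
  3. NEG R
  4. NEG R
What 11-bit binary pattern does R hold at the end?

Start: R = -395 = 11001110101.
R = -395 + 864 = 469 = 00111010101
R = NOT 00111010101 = 11000101010 = -470
R = −(-470) = 470 = 00111010110
R = −(470) = -470 = 11000101010

11000101010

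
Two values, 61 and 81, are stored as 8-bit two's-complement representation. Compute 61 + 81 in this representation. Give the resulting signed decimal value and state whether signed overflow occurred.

61 → 00111101
81 → 01010001
  00111101
+ 01010001
= 10001110
Result 10001110: MSB = 1 → 142 − 256 = -114.
Both addends are non-negative but the stored result is negative: signed overflow. The true value 61 + 81 = 142 lies outside [-128, 127].

-114; overflow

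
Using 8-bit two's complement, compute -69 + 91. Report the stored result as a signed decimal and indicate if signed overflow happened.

-69 → 10111011
91 → 01011011
  10111011
+ 01011011
= 00010110  (discard carry-out 1)
Result 00010110: MSB = 0 → value 22.
Addends have opposite signs, so signed overflow cannot occur.

22; no overflow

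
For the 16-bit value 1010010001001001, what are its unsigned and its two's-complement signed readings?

Unsigned: 1010010001001001 = 42057.
Signed: MSB=1 → 42057 − 65536 = -23479.

unsigned = 42057, signed = -23479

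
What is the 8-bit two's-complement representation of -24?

11101000

|-24| = 24 = 00011000 in 8 bits.
Invert the bits: 11100111. Add 1: 11101000.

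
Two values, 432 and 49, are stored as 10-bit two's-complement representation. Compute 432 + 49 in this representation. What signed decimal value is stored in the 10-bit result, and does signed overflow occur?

481; no overflow

432 → 0110110000
49 → 0000110001
  0110110000
+ 0000110001
= 0111100001
Result 0111100001: MSB = 0 → value 481.
Both addends are non-negative and so is the stored result: no signed overflow.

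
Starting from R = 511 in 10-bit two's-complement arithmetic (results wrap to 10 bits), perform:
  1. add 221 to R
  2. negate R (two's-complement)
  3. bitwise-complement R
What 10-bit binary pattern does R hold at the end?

Start: R = 511 = 0111111111.
R = 511 + 221 = 732; wraps to -292 = 1011011100
R = −(-292) = 292 = 0100100100
R = NOT 0100100100 = 1011011011 = -293

1011011011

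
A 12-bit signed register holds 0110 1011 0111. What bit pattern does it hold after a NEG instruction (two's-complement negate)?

100101001001

Invert: 100101001000. Add 1: 100101001001.
Check: 011010110111 = 1719, 100101001001 = -1719.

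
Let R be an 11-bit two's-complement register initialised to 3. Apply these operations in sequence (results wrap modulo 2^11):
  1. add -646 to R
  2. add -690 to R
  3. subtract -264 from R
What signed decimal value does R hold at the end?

Start: R = 3 = 00000000011.
R = 3 + (-646) = -643 = 10101111101
R = -643 + (-690) = -1333; wraps to 715 = 01011001011
R = 715 − (-264) = 979 = 01111010011

979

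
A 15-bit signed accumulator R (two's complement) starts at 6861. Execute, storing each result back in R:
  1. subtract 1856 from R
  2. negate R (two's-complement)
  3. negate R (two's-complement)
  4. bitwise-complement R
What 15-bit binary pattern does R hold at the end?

110110001110010

Start: R = 6861 = 001101011001101.
R = 6861 − 1856 = 5005 = 001001110001101
R = −(5005) = -5005 = 110110001110011
R = −(-5005) = 5005 = 001001110001101
R = NOT 001001110001101 = 110110001110010 = -5006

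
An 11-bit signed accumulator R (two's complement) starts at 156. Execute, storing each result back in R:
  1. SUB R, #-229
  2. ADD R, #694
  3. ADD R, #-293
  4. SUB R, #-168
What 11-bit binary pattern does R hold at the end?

01110111010

Start: R = 156 = 00010011100.
R = 156 − (-229) = 385 = 00110000001
R = 385 + 694 = 1079; wraps to -969 = 10000110111
R = -969 + (-293) = -1262; wraps to 786 = 01100010010
R = 786 − (-168) = 954 = 01110111010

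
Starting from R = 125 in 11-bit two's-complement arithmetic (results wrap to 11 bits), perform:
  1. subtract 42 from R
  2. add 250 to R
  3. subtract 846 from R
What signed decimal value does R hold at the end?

-513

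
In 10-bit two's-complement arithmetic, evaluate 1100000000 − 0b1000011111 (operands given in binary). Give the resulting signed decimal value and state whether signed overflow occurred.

225; no overflow

1100000000 = -256 (signed)
0b1000011111 → 1000011111 = -481 (signed)
Subtract via negate-and-add: invert 1000011111 + 1 = 0111100001 (i.e. 481).
  1100000000
+ 0111100001
= 0011100001  (discard carry-out 1)
Result 0011100001: MSB = 0 → value 225.
Addends (after negating the subtrahend) have opposite signs, so signed overflow cannot occur.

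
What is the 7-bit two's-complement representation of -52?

1001100

|-52| = 52 = 0110100 in 7 bits.
Invert the bits: 1001011. Add 1: 1001100.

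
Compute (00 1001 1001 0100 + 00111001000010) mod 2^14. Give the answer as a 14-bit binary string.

  00100110010100
+ 00111001000010
= 01011111010110

01011111010110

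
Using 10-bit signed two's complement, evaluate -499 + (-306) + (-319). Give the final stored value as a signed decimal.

-100

-499 + (-306) = -805 → wraps to 219 (0011011011)
219 + (-319) = -100 (1110011100)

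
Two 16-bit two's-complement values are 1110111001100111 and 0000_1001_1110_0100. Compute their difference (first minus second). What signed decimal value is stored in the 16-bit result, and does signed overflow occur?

1110111001100111 = -4505 (signed)
0000_1001_1110_0100 → 0000100111100100 = 2532 (signed)
Subtract via negate-and-add: invert 0000100111100100 + 1 = 1111011000011100 (i.e. -2532).
  1110111001100111
+ 1111011000011100
= 1110010010000011  (discard carry-out 1)
Result 1110010010000011: MSB = 1 → 58499 − 65536 = -7037.
Both addends (after negating the subtrahend) are negative and so is the stored result: no signed overflow.

-7037; no overflow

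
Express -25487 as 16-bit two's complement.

1001110001110001

|-25487| = 25487 = 0110001110001111 in 16 bits.
Invert the bits: 1001110001110000. Add 1: 1001110001110001.
Check: 1001110001110001 reads as 40049 − 65536 = -25487.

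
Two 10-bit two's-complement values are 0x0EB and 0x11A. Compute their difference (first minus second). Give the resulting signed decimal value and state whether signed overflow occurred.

-47; no overflow

0x0EB = 0011101011 = 235 (signed)
0x11A = 0100011010 = 282 (signed)
Subtract via negate-and-add: invert 0100011010 + 1 = 1011100110 (i.e. -282).
  0011101011
+ 1011100110
= 1111010001
Result 1111010001: MSB = 1 → 977 − 1024 = -47.
Addends (after negating the subtrahend) have opposite signs, so signed overflow cannot occur.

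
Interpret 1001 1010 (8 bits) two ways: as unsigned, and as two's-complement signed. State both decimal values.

Unsigned: 10011010 = 154.
Signed: MSB=1 → 154 − 256 = -102.

unsigned = 154, signed = -102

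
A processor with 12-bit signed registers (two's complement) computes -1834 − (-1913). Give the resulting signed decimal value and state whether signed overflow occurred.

79; no overflow

-1834 → 100011010110
-1913 → 100010000111
Subtract via negate-and-add: invert 100010000111 + 1 = 011101111001 (i.e. 1913).
  100011010110
+ 011101111001
= 000001001111  (discard carry-out 1)
Result 000001001111: MSB = 0 → value 79.
Addends (after negating the subtrahend) have opposite signs, so signed overflow cannot occur.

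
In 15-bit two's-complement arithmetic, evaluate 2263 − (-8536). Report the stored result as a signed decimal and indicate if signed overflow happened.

10799; no overflow

2263 → 000100011010111
-8536 → 101111010101000
Subtract via negate-and-add: invert 101111010101000 + 1 = 010000101011000 (i.e. 8536).
  000100011010111
+ 010000101011000
= 010101000101111
Result 010101000101111: MSB = 0 → value 10799.
Both addends (after negating the subtrahend) are non-negative and so is the stored result: no signed overflow.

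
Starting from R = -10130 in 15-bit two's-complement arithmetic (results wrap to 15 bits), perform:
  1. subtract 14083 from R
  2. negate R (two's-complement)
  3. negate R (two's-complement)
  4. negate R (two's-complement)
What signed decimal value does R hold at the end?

Start: R = -10130 = 101100001101110.
R = -10130 − 14083 = -24213; wraps to 8555 = 010000101101011
R = −(8555) = -8555 = 101111010010101
R = −(-8555) = 8555 = 010000101101011
R = −(8555) = -8555 = 101111010010101

-8555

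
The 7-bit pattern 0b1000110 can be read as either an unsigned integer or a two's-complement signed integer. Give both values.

unsigned = 70, signed = -58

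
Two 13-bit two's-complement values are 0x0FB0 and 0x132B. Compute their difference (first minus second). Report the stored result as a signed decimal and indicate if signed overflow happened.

0x0FB0 = 0111110110000 = 4016 (signed)
0x132B = 1001100101011 = -3285 (signed)
Subtract via negate-and-add: invert 1001100101011 + 1 = 0110011010101 (i.e. 3285).
  0111110110000
+ 0110011010101
= 1110010000101
Result 1110010000101: MSB = 1 → 7301 − 8192 = -891.
Both addends (after negating the subtrahend) are non-negative but the stored result is negative: signed overflow. The true value 4016 − (-3285) = 7301 lies outside [-4096, 4095].

-891; overflow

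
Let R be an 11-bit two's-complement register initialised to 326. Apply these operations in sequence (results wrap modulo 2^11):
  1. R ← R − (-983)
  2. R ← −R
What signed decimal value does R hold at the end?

Start: R = 326 = 00101000110.
R = 326 − (-983) = 1309; wraps to -739 = 10100011101
R = −(-739) = 739 = 01011100011

739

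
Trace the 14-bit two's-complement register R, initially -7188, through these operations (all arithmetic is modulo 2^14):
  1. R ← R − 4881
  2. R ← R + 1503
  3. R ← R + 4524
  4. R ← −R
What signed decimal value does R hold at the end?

6042

Start: R = -7188 = 10001111101100.
R = -7188 − 4881 = -12069; wraps to 4315 = 01000011011011
R = 4315 + 1503 = 5818 = 01011010111010
R = 5818 + 4524 = 10342; wraps to -6042 = 10100001100110
R = −(-6042) = 6042 = 01011110011010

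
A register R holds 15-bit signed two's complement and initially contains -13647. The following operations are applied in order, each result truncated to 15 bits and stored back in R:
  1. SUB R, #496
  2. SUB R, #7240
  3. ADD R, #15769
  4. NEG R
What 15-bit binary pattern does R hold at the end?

001010111101110

Start: R = -13647 = 100101010110001.
R = -13647 − 496 = -14143 = 100100011000001
R = -14143 − 7240 = -21383; wraps to 11385 = 010110001111001
R = 11385 + 15769 = 27154; wraps to -5614 = 110101000010010
R = −(-5614) = 5614 = 001010111101110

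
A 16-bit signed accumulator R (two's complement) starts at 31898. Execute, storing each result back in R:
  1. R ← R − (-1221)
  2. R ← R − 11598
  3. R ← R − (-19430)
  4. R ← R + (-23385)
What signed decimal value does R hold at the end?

17566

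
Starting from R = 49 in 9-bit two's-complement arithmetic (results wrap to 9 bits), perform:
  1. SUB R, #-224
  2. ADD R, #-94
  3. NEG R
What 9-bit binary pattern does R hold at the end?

101001101

Start: R = 49 = 000110001.
R = 49 − (-224) = 273; wraps to -239 = 100010001
R = -239 + (-94) = -333; wraps to 179 = 010110011
R = −(179) = -179 = 101001101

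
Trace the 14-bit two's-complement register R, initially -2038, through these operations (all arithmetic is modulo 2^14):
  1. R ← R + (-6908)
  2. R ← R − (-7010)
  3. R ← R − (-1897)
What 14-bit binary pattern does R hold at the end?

11111111011001

Start: R = -2038 = 11100000001010.
R = -2038 + (-6908) = -8946; wraps to 7438 = 01110100001110
R = 7438 − (-7010) = 14448; wraps to -1936 = 11100001110000
R = -1936 − (-1897) = -39 = 11111111011001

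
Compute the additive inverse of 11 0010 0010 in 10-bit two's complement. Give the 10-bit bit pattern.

Invert: 0011011101. Add 1: 0011011110.

0011011110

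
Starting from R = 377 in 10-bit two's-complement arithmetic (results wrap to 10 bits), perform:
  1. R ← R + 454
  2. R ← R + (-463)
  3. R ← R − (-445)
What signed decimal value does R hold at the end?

-211

Start: R = 377 = 0101111001.
R = 377 + 454 = 831; wraps to -193 = 1100111111
R = -193 + (-463) = -656; wraps to 368 = 0101110000
R = 368 − (-445) = 813; wraps to -211 = 1100101101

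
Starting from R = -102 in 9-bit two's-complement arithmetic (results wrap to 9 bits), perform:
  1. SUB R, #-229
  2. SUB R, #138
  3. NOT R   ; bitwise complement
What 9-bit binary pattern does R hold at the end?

Start: R = -102 = 110011010.
R = -102 − (-229) = 127 = 001111111
R = 127 − 138 = -11 = 111110101
R = NOT 111110101 = 000001010 = 10

000001010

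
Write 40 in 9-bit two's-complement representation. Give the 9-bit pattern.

000101000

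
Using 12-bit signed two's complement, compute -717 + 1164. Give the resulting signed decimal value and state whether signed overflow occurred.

-717 → 110100110011
1164 → 010010001100
  110100110011
+ 010010001100
= 000110111111  (discard carry-out 1)
Result 000110111111: MSB = 0 → value 447.
Addends have opposite signs, so signed overflow cannot occur.

447; no overflow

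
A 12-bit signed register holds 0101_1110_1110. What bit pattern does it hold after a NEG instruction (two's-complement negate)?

101000010010

Invert: 101000010001. Add 1: 101000010010.
Check: 010111101110 = 1518, 101000010010 = -1518.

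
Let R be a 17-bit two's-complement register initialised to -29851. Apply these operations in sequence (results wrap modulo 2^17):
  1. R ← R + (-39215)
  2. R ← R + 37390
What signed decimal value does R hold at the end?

-31676

Start: R = -29851 = 11000101101100101.
R = -29851 + (-39215) = -69066; wraps to 62006 = 01111001000110110
R = 62006 + 37390 = 99396; wraps to -31676 = 11000010001000100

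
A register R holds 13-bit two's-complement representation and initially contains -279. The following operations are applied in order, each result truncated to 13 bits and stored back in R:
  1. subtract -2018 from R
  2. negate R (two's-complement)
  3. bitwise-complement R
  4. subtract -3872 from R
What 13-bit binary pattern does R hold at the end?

Start: R = -279 = 1111011101001.
R = -279 − (-2018) = 1739 = 0011011001011
R = −(1739) = -1739 = 1100100110101
R = NOT 1100100110101 = 0011011001010 = 1738
R = 1738 − (-3872) = 5610; wraps to -2582 = 1010111101010

1010111101010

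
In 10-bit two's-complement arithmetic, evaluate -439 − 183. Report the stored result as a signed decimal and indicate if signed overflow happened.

402; overflow

-439 → 1001001001
183 → 0010110111
Subtract via negate-and-add: invert 0010110111 + 1 = 1101001001 (i.e. -183).
  1001001001
+ 1101001001
= 0110010010  (discard carry-out 1)
Result 0110010010: MSB = 0 → value 402.
Both addends (after negating the subtrahend) are negative but the stored result is non-negative: signed overflow. The true value -439 − 183 = -622 lies outside [-512, 511].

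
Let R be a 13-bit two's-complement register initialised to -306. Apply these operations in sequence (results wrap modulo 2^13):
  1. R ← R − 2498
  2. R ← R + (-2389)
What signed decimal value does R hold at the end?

2999

Start: R = -306 = 1111011001110.
R = -306 − 2498 = -2804 = 1010100001100
R = -2804 + (-2389) = -5193; wraps to 2999 = 0101110110111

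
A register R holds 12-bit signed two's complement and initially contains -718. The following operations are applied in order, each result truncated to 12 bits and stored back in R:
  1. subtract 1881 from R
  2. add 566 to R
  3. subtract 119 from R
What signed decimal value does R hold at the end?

1944

Start: R = -718 = 110100110010.
R = -718 − 1881 = -2599; wraps to 1497 = 010111011001
R = 1497 + 566 = 2063; wraps to -2033 = 100000001111
R = -2033 − 119 = -2152; wraps to 1944 = 011110011000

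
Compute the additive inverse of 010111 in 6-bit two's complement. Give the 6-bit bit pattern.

101001

Invert: 101000. Add 1: 101001.
Check: 010111 = 23, 101001 = -23.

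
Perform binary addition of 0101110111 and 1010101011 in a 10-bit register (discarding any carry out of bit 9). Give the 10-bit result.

0000100010

  0101110111
+ 1010101011
= 0000100010  (discard carry-out 1)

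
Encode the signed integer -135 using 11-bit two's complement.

|-135| = 135 = 00010000111 in 11 bits.
Invert the bits: 11101111000. Add 1: 11101111001.
Check: 11101111001 reads as 1913 − 2048 = -135.

11101111001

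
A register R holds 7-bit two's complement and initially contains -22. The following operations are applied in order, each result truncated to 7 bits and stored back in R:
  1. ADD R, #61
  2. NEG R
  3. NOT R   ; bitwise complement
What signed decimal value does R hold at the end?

38

Start: R = -22 = 1101010.
R = -22 + 61 = 39 = 0100111
R = −(39) = -39 = 1011001
R = NOT 1011001 = 0100110 = 38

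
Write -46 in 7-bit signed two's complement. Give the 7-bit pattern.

1010010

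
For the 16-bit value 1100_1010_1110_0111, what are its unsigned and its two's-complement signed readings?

Unsigned: 1100101011100111 = 51943.
Signed: MSB=1 → 51943 − 65536 = -13593.

unsigned = 51943, signed = -13593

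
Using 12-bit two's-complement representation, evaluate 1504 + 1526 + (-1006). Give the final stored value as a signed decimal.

1504 + 1526 = 3030 → wraps to -1066 (101111010110)
-1066 + (-1006) = -2072 → wraps to 2024 (011111101000)

2024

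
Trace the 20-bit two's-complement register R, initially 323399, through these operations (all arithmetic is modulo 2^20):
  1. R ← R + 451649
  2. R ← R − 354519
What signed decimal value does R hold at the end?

Start: R = 323399 = 01001110111101000111.
R = 323399 + 451649 = 775048; wraps to -273528 = 10111101001110001000
R = -273528 − 354519 = -628047; wraps to 420529 = 01100110101010110001

420529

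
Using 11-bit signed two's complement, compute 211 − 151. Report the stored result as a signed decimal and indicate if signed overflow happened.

60; no overflow

211 → 00011010011
151 → 00010010111
Subtract via negate-and-add: invert 00010010111 + 1 = 11101101001 (i.e. -151).
  00011010011
+ 11101101001
= 00000111100  (discard carry-out 1)
Result 00000111100: MSB = 0 → value 60.
Addends (after negating the subtrahend) have opposite signs, so signed overflow cannot occur.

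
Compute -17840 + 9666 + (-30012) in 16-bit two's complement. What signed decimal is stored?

27350

-17840 + 9666 = -8174 (1110000000010010)
-8174 + (-30012) = -38186 → wraps to 27350 (0110101011010110)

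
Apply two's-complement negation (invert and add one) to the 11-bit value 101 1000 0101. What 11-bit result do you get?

01001111011

Invert: 01001111010. Add 1: 01001111011.
Check: 10110000101 = -635, 01001111011 = 635.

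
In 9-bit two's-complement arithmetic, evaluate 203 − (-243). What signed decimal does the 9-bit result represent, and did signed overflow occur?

-66; overflow

203 → 011001011
-243 → 100001101
Subtract via negate-and-add: invert 100001101 + 1 = 011110011 (i.e. 243).
  011001011
+ 011110011
= 110111110
Result 110111110: MSB = 1 → 446 − 512 = -66.
Both addends (after negating the subtrahend) are non-negative but the stored result is negative: signed overflow. The true value 203 − (-243) = 446 lies outside [-256, 255].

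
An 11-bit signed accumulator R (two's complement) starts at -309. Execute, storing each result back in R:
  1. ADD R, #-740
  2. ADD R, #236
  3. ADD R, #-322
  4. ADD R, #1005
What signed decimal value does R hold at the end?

-130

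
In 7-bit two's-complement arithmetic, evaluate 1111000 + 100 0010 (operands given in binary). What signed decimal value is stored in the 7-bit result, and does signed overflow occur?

58; overflow

1111000 = -8 (signed)
100 0010 → 1000010 = -62 (signed)
  1111000
+ 1000010
= 0111010  (discard carry-out 1)
Result 0111010: MSB = 0 → value 58.
Both addends are negative but the stored result is non-negative: signed overflow. The true value -8 + (-62) = -70 lies outside [-64, 63].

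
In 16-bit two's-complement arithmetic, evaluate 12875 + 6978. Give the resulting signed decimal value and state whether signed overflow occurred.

12875 → 0011001001001011
6978 → 0001101101000010
  0011001001001011
+ 0001101101000010
= 0100110110001101
Result 0100110110001101: MSB = 0 → value 19853.
Both addends are non-negative and so is the stored result: no signed overflow.

19853; no overflow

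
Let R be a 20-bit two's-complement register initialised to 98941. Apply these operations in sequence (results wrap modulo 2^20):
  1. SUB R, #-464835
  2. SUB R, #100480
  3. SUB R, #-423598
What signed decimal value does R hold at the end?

-161682

Start: R = 98941 = 00011000001001111101.
R = 98941 − (-464835) = 563776; wraps to -484800 = 10001001101001000000
R = -484800 − 100480 = -585280; wraps to 463296 = 01110001000111000000
R = 463296 − (-423598) = 886894; wraps to -161682 = 11011000100001101110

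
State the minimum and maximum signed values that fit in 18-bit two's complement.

Minimum: −2^17 = -131072.
Maximum: 2^17 − 1 = 131071.

min = -131072, max = 131071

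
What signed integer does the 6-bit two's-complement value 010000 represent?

MSB is 0, so the value is non-negative: 010000 = 16.

16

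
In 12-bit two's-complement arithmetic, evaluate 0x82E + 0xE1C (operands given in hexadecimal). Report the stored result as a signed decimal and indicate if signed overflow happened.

1610; overflow

0x82E = 100000101110 = -2002 (signed)
0xE1C = 111000011100 = -484 (signed)
  100000101110
+ 111000011100
= 011001001010  (discard carry-out 1)
Result 011001001010: MSB = 0 → value 1610.
Both addends are negative but the stored result is non-negative: signed overflow. The true value -2002 + (-484) = -2486 lies outside [-2048, 2047].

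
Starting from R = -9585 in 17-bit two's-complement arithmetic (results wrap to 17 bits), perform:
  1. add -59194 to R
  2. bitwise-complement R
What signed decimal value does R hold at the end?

Start: R = -9585 = 11101101010001111.
R = -9585 + (-59194) = -68779; wraps to 62293 = 01111001101010101
R = NOT 01111001101010101 = 10000110010101010 = -62294

-62294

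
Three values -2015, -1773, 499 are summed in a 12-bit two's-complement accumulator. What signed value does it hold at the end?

807

-2015 + (-1773) = -3788 → wraps to 308 (000100110100)
308 + 499 = 807 (001100100111)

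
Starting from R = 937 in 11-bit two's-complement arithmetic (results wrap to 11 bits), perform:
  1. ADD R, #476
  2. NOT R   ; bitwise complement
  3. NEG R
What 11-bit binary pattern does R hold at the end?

Start: R = 937 = 01110101001.
R = 937 + 476 = 1413; wraps to -635 = 10110000101
R = NOT 10110000101 = 01001111010 = 634
R = −(634) = -634 = 10110000110

10110000110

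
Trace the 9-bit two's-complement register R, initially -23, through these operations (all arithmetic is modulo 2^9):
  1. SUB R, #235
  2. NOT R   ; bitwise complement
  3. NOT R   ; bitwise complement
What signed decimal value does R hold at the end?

254

Start: R = -23 = 111101001.
R = -23 − 235 = -258; wraps to 254 = 011111110
R = NOT 011111110 = 100000001 = -255
R = NOT 100000001 = 011111110 = 254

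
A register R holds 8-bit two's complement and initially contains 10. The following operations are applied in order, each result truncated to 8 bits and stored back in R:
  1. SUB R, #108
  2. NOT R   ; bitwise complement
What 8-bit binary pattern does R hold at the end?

Start: R = 10 = 00001010.
R = 10 − 108 = -98 = 10011110
R = NOT 10011110 = 01100001 = 97

01100001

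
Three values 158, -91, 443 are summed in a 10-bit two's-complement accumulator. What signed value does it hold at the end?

510

158 + (-91) = 67 (0001000011)
67 + 443 = 510 (0111111110)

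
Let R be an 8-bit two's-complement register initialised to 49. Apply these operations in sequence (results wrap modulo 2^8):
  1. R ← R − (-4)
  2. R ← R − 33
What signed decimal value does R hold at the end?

Start: R = 49 = 00110001.
R = 49 − (-4) = 53 = 00110101
R = 53 − 33 = 20 = 00010100

20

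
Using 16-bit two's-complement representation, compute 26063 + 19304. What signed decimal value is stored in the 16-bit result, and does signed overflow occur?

26063 → 0110010111001111
19304 → 0100101101101000
  0110010111001111
+ 0100101101101000
= 1011000100110111
Result 1011000100110111: MSB = 1 → 45367 − 65536 = -20169.
Both addends are non-negative but the stored result is negative: signed overflow. The true value 26063 + 19304 = 45367 lies outside [-32768, 32767].

-20169; overflow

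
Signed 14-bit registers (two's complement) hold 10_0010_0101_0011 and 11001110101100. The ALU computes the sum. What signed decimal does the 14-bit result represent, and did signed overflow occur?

5631; overflow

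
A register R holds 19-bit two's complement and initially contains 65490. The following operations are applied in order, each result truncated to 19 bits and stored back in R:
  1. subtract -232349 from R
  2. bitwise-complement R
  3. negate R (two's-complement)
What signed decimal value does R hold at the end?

-226448

Start: R = 65490 = 0001111111111010010.
R = 65490 − (-232349) = 297839; wraps to -226449 = 1001000101101101111
R = NOT 1001000101101101111 = 0110111010010010000 = 226448
R = −(226448) = -226448 = 1001000101101110000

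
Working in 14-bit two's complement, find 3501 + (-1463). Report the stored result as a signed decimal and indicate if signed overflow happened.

2038; no overflow

3501 → 00110110101101
-1463 → 11101001001001
  00110110101101
+ 11101001001001
= 00011111110110  (discard carry-out 1)
Result 00011111110110: MSB = 0 → value 2038.
Addends have opposite signs, so signed overflow cannot occur.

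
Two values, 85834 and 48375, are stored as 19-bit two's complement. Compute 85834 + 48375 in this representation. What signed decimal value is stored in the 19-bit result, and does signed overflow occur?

134209; no overflow

85834 → 0010100111101001010
48375 → 0001011110011110111
  0010100111101001010
+ 0001011110011110111
= 0100000110001000001
Result 0100000110001000001: MSB = 0 → value 134209.
Both addends are non-negative and so is the stored result: no signed overflow.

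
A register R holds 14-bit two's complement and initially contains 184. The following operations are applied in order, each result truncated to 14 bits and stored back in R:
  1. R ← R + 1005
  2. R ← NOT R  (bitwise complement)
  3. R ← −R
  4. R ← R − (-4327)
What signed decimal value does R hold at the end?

5517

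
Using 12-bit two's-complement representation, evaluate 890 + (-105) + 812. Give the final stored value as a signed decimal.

1597

890 + (-105) = 785 (001100010001)
785 + 812 = 1597 (011000111101)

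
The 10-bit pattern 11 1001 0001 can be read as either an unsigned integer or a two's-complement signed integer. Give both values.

Unsigned: 1110010001 = 913.
Signed: MSB=1 → 913 − 1024 = -111.

unsigned = 913, signed = -111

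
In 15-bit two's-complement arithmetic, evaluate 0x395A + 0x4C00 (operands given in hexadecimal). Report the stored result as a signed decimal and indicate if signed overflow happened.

1370; no overflow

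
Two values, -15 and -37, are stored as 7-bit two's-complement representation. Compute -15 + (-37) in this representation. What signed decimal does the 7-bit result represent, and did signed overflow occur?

-52; no overflow

-15 → 1110001
-37 → 1011011
  1110001
+ 1011011
= 1001100  (discard carry-out 1)
Result 1001100: MSB = 1 → 76 − 128 = -52.
Both addends are negative and so is the stored result: no signed overflow.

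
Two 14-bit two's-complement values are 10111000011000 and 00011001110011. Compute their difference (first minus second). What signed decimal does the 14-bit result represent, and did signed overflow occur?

-6235; no overflow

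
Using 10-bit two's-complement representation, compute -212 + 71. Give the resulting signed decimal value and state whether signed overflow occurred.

-212 → 1100101100
71 → 0001000111
  1100101100
+ 0001000111
= 1101110011
Result 1101110011: MSB = 1 → 883 − 1024 = -141.
Addends have opposite signs, so signed overflow cannot occur.

-141; no overflow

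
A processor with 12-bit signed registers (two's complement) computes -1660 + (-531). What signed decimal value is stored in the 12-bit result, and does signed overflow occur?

1905; overflow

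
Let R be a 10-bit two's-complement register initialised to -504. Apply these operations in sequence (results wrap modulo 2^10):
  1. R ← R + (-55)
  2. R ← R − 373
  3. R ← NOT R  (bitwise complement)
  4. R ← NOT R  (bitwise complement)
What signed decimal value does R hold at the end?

Start: R = -504 = 1000001000.
R = -504 + (-55) = -559; wraps to 465 = 0111010001
R = 465 − 373 = 92 = 0001011100
R = NOT 0001011100 = 1110100011 = -93
R = NOT 1110100011 = 0001011100 = 92

92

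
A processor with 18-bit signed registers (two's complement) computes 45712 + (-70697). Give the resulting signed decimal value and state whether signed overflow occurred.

-24985; no overflow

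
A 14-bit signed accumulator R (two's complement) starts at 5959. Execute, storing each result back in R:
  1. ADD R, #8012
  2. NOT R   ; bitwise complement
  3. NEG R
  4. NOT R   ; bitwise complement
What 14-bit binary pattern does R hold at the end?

00100101101011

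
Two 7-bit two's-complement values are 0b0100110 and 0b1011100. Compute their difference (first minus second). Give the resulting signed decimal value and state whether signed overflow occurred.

-54; overflow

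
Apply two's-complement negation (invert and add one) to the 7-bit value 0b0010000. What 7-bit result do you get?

Invert: 1101111. Add 1: 1110000.

1110000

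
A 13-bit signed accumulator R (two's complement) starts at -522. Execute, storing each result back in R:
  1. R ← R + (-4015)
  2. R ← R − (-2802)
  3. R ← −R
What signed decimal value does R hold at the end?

1735

Start: R = -522 = 1110111110110.
R = -522 + (-4015) = -4537; wraps to 3655 = 0111001000111
R = 3655 − (-2802) = 6457; wraps to -1735 = 1100100111001
R = −(-1735) = 1735 = 0011011000111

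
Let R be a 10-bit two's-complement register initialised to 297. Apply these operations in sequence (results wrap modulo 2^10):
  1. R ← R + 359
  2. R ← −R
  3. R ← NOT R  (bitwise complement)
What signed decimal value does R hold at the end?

Start: R = 297 = 0100101001.
R = 297 + 359 = 656; wraps to -368 = 1010010000
R = −(-368) = 368 = 0101110000
R = NOT 0101110000 = 1010001111 = -369

-369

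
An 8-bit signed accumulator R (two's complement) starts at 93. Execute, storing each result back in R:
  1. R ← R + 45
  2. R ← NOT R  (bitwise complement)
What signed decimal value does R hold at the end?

117

Start: R = 93 = 01011101.
R = 93 + 45 = 138; wraps to -118 = 10001010
R = NOT 10001010 = 01110101 = 117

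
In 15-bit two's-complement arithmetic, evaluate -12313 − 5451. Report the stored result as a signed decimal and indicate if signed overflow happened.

-12313 → 100111111100111
5451 → 001010101001011
Subtract via negate-and-add: invert 001010101001011 + 1 = 110101010110101 (i.e. -5451).
  100111111100111
+ 110101010110101
= 011101010011100  (discard carry-out 1)
Result 011101010011100: MSB = 0 → value 15004.
Both addends (after negating the subtrahend) are negative but the stored result is non-negative: signed overflow. The true value -12313 − 5451 = -17764 lies outside [-16384, 16383].

15004; overflow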